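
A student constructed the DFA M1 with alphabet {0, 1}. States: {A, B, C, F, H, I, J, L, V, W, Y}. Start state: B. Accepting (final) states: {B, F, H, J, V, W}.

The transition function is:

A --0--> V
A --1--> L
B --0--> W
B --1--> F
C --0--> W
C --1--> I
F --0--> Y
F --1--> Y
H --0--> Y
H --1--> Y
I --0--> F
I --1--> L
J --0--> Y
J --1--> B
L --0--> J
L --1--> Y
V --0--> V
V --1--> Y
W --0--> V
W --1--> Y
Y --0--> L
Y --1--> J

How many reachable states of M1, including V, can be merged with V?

2

States {A,C,H,I} cannot be reached from the start state, so discard them.
P0 = {B,F,J,V,W} | {L,Y}.
Refine {B,F,J,V,W} on symbol 0: members go to different blocks, giving {B,V,W} and {F,J}.
On input 1, block {B,V,W} splits into {V,W} and {B}.
Split {L,Y} by δ(·,0) → {L} and {Y}.
Split {F,J} by δ(·,1) → {F} and {J}.
The partition is now stable with 6 blocks: {V,W} | {L} | {F} | {B} | {Y} | {J}.
State V belongs to the block {V,W}, which has 2 states.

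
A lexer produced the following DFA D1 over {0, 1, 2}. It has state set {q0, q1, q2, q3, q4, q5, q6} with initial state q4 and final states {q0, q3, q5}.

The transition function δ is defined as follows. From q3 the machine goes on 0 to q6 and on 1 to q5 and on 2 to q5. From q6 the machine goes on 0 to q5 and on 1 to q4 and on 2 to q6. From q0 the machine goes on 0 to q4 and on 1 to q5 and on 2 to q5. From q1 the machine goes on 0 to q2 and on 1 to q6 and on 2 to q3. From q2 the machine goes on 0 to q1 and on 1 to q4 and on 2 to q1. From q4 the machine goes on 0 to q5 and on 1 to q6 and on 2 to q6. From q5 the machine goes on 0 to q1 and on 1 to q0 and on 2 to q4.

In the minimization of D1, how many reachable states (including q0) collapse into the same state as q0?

Initial partition by acceptance: {q0,q3,q5} | {q1,q2,q4,q6}.
Split {q0,q3,q5} by δ(·,2) → {q0,q3} and {q5}.
Split {q1,q2,q4,q6} by δ(·,0) → {q1,q2} and {q4,q6}.
On input 2, block {q1,q2} splits into {q1} and {q2}.
No further refinement is possible. Final partition (5 blocks): {q0,q3} | {q1} | {q5} | {q4,q6} | {q2}.
The equivalence class containing q0 is {q0,q3}, of size 2.

2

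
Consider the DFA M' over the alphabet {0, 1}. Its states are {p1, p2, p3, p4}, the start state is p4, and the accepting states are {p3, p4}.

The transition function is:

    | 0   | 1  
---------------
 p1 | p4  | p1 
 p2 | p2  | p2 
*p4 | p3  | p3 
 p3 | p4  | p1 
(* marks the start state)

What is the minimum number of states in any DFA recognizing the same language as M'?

3

Reachable states from the start: {p1,p3,p4}. Unreachable: {p2} — drop them.
Start with accepting vs non-accepting: {p3,p4} | {p1}.
On input 1, block {p3,p4} splits into {p3} and {p4}.
The partition is now stable with 3 blocks: {p3} | {p1} | {p4}.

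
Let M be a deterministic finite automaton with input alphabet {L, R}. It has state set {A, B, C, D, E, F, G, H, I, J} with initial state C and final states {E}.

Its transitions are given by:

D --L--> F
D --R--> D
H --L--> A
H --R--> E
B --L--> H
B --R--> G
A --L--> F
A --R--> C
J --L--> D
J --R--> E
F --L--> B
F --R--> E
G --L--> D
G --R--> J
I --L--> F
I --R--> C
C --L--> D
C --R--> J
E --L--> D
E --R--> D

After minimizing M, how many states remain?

Reachable states from the start: {A,B,C,D,E,F,G,H,J}. Unreachable: {I} — drop them.
Start with accepting vs non-accepting: {E} | {A,B,C,D,F,G,H,J}.
Split {A,B,C,D,F,G,H,J} by δ(·,R) → {A,B,C,D,G} and {F,H,J}.
On input L, block {A,B,C,D,G} splits into {A,B,D} and {C,G}.
On input R, block {A,B,D} splits into {A,B} and {D}.
Split {F,H,J} by δ(·,L) → {F,H} and {J}.
Stable partition: {E} | {A,B} | {F,H} | {C,G} | {D} | {J} — 6 equivalence classes.

6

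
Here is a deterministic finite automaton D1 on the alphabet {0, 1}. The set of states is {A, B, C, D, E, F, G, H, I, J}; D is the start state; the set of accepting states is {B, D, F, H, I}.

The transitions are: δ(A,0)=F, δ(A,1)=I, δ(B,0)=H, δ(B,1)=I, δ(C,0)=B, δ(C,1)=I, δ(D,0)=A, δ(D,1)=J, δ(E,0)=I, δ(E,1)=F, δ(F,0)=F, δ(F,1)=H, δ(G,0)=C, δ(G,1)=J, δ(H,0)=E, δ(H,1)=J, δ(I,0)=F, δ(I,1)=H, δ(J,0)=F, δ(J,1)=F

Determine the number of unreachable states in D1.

No path from D leads to B, C, G; the other 7 states are all reachable.

3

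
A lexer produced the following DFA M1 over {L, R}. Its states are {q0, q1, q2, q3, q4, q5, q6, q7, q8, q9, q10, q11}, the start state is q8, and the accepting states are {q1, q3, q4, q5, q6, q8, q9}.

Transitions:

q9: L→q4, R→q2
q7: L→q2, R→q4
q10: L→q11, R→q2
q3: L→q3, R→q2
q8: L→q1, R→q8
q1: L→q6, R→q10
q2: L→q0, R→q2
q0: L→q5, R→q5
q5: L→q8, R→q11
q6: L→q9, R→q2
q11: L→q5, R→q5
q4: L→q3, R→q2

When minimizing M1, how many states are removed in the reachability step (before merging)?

1

No path from q8 leads to q7; the other 11 states are all reachable.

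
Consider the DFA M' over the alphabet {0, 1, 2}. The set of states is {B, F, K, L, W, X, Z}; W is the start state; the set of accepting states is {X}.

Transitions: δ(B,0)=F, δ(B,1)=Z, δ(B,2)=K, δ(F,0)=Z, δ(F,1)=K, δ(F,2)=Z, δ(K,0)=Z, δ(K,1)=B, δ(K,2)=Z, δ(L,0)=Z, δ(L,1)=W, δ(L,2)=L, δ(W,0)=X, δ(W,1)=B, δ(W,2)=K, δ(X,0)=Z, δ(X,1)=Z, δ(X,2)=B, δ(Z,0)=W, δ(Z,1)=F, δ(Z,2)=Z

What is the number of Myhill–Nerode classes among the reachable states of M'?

6

First remove the unreachable states {L}; 6 states remain.
Start with accepting vs non-accepting: {X} | {B,F,K,W,Z}.
On input 0, block {B,F,K,W,Z} splits into {B,F,K,Z} and {W}.
Split {B,F,K,Z} by δ(·,0) → {B,F,K} and {Z}.
Split {B,F,K} by δ(·,0) → {F,K} and {B}.
Split {F,K} by δ(·,1) → {F} and {K}.
Stable partition: {X} | {F} | {W} | {Z} | {B} | {K} — 6 equivalence classes.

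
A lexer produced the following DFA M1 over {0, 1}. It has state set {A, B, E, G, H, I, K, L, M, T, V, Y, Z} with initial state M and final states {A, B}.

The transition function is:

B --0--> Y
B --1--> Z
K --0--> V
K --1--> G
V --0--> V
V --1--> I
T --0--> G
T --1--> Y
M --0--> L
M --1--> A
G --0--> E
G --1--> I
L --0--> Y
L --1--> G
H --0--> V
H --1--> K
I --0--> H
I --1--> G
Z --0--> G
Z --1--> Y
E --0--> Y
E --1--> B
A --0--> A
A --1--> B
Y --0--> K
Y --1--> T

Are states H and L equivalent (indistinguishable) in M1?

No

P0 = {A,B} | {E,G,H,I,K,L,M,T,V,Y,Z}.
Split {A,B} by δ(·,0) → {B} and {A}.
Split {E,G,H,I,K,L,M,T,V,Y,Z} by δ(·,1) → {G,H,I,K,L,T,V,Y,Z} and {M} and {E}.
Refine {G,H,I,K,L,T,V,Y,Z} on symbol 0: members go to different blocks, giving {H,I,K,L,T,V,Y,Z} and {G}.
Split {H,I,K,L,T,V,Y,Z} by δ(·,0) → {H,I,K,L,V,Y} and {T,Z}.
Split {H,I,K,L,V,Y} by δ(·,1) → {I,K,L} and {H,V} and {Y}.
On input 0, block {I,K,L} splits into {I,K} and {L}.
Stable partition: {B} | {I,K} | {A} | {M} | {E} | {G} | {T,Z} | {H,V} | {Y} | {L} — 10 equivalence classes.
H and L end up in different blocks, so they are distinguishable. For instance, the string '101' is accepted from only L.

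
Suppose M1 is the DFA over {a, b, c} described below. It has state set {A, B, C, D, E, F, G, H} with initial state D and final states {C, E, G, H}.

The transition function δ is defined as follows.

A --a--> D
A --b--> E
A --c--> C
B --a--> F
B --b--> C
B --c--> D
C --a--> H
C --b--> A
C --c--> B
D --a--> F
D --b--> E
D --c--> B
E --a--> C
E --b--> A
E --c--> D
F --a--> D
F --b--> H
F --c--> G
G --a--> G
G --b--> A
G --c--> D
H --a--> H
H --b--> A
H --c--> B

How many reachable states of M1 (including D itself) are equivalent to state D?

Start with accepting vs non-accepting: {C,E,G,H} | {A,B,D,F}.
Refine {A,B,D,F} on symbol c: members go to different blocks, giving {A,F} and {B,D}.
No further refinement is possible. Final partition (3 blocks): {C,E,G,H} | {A,F} | {B,D}.
State D belongs to the block {B,D}, which has 2 states.

2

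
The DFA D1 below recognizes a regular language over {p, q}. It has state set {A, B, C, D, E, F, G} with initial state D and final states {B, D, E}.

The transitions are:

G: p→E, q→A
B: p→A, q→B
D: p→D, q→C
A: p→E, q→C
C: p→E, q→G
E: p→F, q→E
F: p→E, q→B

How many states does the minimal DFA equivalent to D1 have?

5

Start with accepting vs non-accepting: {B,D,E} | {A,C,F,G}.
Refine {B,D,E} on symbol p: members go to different blocks, giving {B,E} and {D}.
Split {A,C,F,G} by δ(·,q) → {A,C,G} and {F}.
Refine {B,E} on symbol p: members go to different blocks, giving {B} and {E}.
No further refinement is possible. Final partition (5 blocks): {B} | {A,C,G} | {D} | {F} | {E}.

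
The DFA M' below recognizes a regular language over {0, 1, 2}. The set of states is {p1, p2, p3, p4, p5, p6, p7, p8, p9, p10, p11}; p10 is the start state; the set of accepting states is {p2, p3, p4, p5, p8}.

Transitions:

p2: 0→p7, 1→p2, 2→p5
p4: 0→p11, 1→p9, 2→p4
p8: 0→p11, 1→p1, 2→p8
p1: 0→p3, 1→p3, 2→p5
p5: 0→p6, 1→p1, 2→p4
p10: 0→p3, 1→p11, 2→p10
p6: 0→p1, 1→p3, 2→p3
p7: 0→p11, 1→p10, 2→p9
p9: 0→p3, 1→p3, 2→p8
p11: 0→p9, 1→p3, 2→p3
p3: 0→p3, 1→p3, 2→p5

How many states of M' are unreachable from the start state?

BFS from p10 reaches {p1, p3, p4, p5, p6, p8, p9, p10, p11}; the 2 state(s) p2, p7 are never visited.

2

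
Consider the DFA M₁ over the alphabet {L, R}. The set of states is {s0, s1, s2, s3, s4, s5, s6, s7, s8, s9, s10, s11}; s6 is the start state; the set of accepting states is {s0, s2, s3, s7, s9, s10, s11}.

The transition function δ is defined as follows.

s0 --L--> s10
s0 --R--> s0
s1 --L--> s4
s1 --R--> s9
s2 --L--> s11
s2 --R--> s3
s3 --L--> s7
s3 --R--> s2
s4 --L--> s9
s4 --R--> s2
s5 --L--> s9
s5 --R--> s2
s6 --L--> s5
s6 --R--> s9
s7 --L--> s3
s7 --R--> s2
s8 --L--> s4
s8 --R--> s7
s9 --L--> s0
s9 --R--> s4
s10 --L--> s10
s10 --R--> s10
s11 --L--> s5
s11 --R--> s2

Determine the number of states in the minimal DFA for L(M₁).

States {s1,s8} cannot be reached from the start state, so discard them.
P0 = {s0,s2,s3,s7,s9,s10,s11} | {s4,s5,s6}.
On input L, block {s0,s2,s3,s7,s9,s10,s11} splits into {s0,s2,s3,s7,s9,s10} and {s11}.
Refine {s0,s2,s3,s7,s9,s10} on symbol L: members go to different blocks, giving {s0,s3,s7,s9,s10} and {s2}.
Split {s0,s3,s7,s9,s10} by δ(·,R) → {s0,s10} and {s3,s7} and {s9}.
Refine {s4,s5,s6} on symbol L: members go to different blocks, giving {s4,s5} and {s6}.
No further refinement is possible. Final partition (7 blocks): {s0,s10} | {s4,s5} | {s11} | {s2} | {s3,s7} | {s9} | {s6}.

7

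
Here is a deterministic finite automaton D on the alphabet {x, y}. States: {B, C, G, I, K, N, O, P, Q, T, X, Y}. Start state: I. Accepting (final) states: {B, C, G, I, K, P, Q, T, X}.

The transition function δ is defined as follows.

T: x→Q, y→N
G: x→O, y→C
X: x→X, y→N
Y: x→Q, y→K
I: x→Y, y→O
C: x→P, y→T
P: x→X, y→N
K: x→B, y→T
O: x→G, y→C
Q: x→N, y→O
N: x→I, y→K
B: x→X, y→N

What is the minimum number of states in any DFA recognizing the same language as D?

7

All states are reachable from the start state.
Start with accepting vs non-accepting: {B,C,G,I,K,P,Q,T,X} | {N,O,Y}.
Split {B,C,G,I,K,P,Q,T,X} by δ(·,x) → {B,C,K,P,T,X} and {G,I,Q}.
Refine {B,C,K,P,T,X} on symbol x: members go to different blocks, giving {B,C,K,P,X} and {T}.
Refine {B,C,K,P,X} on symbol y: members go to different blocks, giving {B,P,X} and {C,K}.
On input y, block {G,I,Q} splits into {I,Q} and {G}.
On input x, block {N,O,Y} splits into {N,Y} and {O}.
Stable partition: {B,P,X} | {N,Y} | {I,Q} | {T} | {C,K} | {G} | {O} — 7 equivalence classes.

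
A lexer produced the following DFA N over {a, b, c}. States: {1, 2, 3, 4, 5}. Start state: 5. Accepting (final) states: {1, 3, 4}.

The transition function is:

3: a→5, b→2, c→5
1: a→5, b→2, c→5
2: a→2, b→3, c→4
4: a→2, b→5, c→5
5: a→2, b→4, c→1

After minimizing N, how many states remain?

Every state is reachable, so we keep all 5.
P0 = {1,3,4} | {2,5}.
No further refinement is possible. Final partition (2 blocks): {1,3,4} | {2,5}.

2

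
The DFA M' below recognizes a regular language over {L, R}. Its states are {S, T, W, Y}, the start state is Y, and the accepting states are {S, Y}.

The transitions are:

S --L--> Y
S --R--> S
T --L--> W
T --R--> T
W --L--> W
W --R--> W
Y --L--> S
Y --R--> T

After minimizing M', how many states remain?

P0 = {S,Y} | {T,W}.
On input R, block {S,Y} splits into {S} and {Y}.
Stable partition: {S} | {T,W} | {Y} — 3 equivalence classes.

3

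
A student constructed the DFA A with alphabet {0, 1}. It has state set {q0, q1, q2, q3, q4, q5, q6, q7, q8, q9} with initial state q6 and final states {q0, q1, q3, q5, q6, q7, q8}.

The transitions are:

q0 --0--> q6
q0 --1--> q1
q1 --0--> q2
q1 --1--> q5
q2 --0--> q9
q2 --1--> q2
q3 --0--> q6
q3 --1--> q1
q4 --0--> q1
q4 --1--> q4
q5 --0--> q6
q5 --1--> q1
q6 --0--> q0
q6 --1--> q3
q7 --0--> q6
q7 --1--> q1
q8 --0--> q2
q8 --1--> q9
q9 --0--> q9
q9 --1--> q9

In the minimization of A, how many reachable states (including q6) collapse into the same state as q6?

Reachable states from the start: {q0,q1,q2,q3,q5,q6,q9}. Unreachable: {q4,q7,q8} — drop them.
Initial partition by acceptance: {q0,q1,q3,q5,q6} | {q2,q9}.
Refine {q0,q1,q3,q5,q6} on symbol 0: members go to different blocks, giving {q0,q3,q5,q6} and {q1}.
Refine {q0,q3,q5,q6} on symbol 1: members go to different blocks, giving {q0,q3,q5} and {q6}.
No further refinement is possible. Final partition (4 blocks): {q0,q3,q5} | {q2,q9} | {q1} | {q6}.
State q6 belongs to the block {q6}, which has 1 states.

1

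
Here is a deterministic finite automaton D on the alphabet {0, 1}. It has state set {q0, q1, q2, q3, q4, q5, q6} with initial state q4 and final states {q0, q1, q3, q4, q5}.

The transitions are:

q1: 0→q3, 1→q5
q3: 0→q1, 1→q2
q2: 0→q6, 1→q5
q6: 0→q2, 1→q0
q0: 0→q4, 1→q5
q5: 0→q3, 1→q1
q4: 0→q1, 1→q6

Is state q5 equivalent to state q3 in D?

All states are reachable from the start state.
Initial partition by acceptance: {q0,q1,q3,q4,q5} | {q2,q6}.
Refine {q0,q1,q3,q4,q5} on symbol 1: members go to different blocks, giving {q0,q1,q5} and {q3,q4}.
No further refinement is possible. Final partition (3 blocks): {q0,q1,q5} | {q2,q6} | {q3,q4}.
q5 and q3 end up in different blocks, so they are distinguishable. For instance, the string '1' is accepted from only q5.

No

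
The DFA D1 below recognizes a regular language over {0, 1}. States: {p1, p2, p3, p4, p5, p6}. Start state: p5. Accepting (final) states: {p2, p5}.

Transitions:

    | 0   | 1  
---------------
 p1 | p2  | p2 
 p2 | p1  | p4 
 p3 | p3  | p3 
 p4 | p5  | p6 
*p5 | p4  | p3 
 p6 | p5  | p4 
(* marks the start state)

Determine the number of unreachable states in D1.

BFS from p5 reaches {p3, p4, p5, p6}; the 2 state(s) p1, p2 are never visited.

2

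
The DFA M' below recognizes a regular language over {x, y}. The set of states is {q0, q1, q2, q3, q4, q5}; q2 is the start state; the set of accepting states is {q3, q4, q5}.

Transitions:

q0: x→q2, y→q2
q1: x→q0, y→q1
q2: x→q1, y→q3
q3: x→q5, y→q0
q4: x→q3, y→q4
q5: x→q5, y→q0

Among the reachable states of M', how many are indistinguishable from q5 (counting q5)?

2

States {q4} cannot be reached from the start state, so discard them.
Start with accepting vs non-accepting: {q3,q5} | {q0,q1,q2}.
On input y, block {q0,q1,q2} splits into {q0,q1} and {q2}.
Refine {q0,q1} on symbol x: members go to different blocks, giving {q0} and {q1}.
Stable partition: {q3,q5} | {q0} | {q2} | {q1} — 4 equivalence classes.
State q5 belongs to the block {q3,q5}, which has 2 states.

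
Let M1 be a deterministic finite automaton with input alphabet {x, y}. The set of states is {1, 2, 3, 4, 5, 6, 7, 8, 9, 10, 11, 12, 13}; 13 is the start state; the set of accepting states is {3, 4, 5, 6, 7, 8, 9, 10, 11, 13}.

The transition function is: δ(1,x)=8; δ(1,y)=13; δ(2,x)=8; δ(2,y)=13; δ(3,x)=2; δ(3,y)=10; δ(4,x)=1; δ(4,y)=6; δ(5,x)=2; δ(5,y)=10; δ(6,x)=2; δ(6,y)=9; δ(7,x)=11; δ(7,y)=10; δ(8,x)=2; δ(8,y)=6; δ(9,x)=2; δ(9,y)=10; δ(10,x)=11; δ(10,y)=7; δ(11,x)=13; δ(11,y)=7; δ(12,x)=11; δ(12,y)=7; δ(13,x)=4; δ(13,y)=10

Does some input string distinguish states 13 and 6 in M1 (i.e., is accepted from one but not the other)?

Yes

Reachable states from the start: {1,2,4,6,7,8,9,10,11,13}. Unreachable: {3,5,12} — drop them.
Start with accepting vs non-accepting: {4,6,7,8,9,10,11,13} | {1,2}.
Split {4,6,7,8,9,10,11,13} by δ(·,x) → {4,6,8,9} and {7,10,11,13}.
On input y, block {4,6,8,9} splits into {4,6,8} and {9}.
Split {4,6,8} by δ(·,y) → {4,8} and {6}.
Refine {7,10,11,13} on symbol x: members go to different blocks, giving {7,10,11} and {13}.
Refine {7,10,11} on symbol x: members go to different blocks, giving {7,10} and {11}.
The partition is now stable with 7 blocks: {4,8} | {1,2} | {7,10} | {9} | {6} | {13} | {11}.
13 and 6 end up in different blocks, so they are distinguishable. For instance, the string 'x' is accepted from only 13.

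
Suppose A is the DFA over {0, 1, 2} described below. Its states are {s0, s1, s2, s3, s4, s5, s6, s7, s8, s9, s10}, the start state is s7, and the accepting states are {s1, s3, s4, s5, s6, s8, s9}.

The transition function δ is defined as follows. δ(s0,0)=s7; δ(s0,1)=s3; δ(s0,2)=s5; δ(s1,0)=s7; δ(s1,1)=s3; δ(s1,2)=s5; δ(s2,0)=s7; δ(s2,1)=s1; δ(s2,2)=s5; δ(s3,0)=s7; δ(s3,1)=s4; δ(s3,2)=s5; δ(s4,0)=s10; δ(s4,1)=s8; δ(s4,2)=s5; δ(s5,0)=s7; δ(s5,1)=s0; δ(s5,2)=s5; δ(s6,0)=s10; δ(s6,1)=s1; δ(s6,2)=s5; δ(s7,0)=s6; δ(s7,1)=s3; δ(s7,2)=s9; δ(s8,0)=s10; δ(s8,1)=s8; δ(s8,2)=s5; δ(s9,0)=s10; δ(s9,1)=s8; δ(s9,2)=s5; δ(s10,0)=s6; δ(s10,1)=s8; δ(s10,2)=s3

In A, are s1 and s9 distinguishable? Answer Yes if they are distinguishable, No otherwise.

First remove the unreachable states {s2}; 10 states remain.
Initial partition by acceptance: {s1,s3,s4,s5,s6,s8,s9} | {s0,s7,s10}.
On input 1, block {s1,s3,s4,s5,s6,s8,s9} splits into {s1,s3,s4,s6,s8,s9} and {s5}.
On input 0, block {s0,s7,s10} splits into {s7,s10} and {s0}.
The partition is now stable with 4 blocks: {s1,s3,s4,s6,s8,s9} | {s7,s10} | {s5} | {s0}.
s1 and s9 lie in the same block of the stable partition, so they are equivalent — no string distinguishes them.

No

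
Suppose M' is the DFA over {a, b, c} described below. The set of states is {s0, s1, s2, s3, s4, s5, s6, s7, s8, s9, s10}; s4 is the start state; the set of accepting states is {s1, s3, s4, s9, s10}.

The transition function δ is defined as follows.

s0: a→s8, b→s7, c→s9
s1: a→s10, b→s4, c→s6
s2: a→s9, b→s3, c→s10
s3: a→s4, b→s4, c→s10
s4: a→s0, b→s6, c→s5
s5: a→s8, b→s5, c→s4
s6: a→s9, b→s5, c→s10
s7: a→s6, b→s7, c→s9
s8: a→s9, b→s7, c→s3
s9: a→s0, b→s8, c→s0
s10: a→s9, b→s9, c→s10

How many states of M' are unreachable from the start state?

2

No path from s4 leads to s1, s2; the other 9 states are all reachable.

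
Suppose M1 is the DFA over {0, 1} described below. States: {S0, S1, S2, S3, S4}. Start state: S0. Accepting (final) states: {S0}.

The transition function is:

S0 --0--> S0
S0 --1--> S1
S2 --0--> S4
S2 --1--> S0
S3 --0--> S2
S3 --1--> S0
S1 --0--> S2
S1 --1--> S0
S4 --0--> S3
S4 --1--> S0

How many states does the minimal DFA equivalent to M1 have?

Every state is reachable, so we keep all 5.
P0 = {S0} | {S1,S2,S3,S4}.
The partition is now stable with 2 blocks: {S0} | {S1,S2,S3,S4}.

2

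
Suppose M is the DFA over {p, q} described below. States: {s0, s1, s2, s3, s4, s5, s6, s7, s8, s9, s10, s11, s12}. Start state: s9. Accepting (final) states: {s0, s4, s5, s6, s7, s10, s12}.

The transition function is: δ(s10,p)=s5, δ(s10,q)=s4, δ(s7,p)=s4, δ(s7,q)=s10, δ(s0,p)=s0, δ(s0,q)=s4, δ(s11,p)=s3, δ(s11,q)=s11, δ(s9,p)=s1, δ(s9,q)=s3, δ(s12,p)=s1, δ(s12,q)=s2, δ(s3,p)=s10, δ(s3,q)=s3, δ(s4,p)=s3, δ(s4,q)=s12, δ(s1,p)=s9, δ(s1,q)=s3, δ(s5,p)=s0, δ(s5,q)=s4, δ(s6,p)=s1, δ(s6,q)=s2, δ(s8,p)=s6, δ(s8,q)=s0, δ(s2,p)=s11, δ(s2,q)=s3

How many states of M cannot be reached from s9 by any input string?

3

Starting at s9 and following transitions, the reachable set is {s0, s1, s2, s3, s4, s5, s9, s10, s11, s12}. That leaves s6, s7, s8 unreachable — 3 in total.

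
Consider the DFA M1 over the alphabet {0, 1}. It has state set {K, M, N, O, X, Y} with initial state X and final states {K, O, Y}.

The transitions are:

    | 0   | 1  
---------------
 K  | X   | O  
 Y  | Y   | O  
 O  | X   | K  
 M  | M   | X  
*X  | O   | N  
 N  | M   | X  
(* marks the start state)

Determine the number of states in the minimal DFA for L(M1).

States {Y} cannot be reached from the start state, so discard them.
Initial partition by acceptance: {K,O} | {M,N,X}.
Split {M,N,X} by δ(·,0) → {M,N} and {X}.
The partition is now stable with 3 blocks: {K,O} | {M,N} | {X}.

3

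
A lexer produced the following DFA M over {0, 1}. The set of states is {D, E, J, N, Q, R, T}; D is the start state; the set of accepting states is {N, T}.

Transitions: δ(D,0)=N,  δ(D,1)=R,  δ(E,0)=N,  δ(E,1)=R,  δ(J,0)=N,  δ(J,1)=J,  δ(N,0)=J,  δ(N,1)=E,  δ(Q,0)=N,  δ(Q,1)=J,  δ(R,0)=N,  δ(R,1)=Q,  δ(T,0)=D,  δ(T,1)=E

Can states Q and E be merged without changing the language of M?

Yes

Reachable states from the start: {D,E,J,N,Q,R}. Unreachable: {T} — drop them.
Initial partition by acceptance: {N} | {D,E,J,Q,R}.
The partition is now stable with 2 blocks: {N} | {D,E,J,Q,R}.
Q and E lie in the same block of the stable partition, so they are equivalent — no string distinguishes them.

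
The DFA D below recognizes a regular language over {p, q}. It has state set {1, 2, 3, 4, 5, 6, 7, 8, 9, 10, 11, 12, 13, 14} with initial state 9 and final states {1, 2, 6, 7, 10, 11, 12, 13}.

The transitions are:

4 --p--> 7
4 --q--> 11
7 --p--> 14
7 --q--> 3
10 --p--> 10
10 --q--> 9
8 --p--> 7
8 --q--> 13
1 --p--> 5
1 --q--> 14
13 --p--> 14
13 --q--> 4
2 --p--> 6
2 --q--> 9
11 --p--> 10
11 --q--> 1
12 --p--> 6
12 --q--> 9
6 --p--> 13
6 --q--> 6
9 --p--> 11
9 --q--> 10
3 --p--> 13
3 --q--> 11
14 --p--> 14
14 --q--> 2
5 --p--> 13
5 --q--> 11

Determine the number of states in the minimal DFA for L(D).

Reachable states from the start: {1,2,3,4,5,6,7,9,10,11,13,14}. Unreachable: {8,12} — drop them.
Start with accepting vs non-accepting: {1,2,6,7,10,11,13} | {3,4,5,9,14}.
Refine {1,2,6,7,10,11,13} on symbol p: members go to different blocks, giving {2,6,10,11} and {1,7,13}.
Split {2,6,10,11} by δ(·,p) → {2,10,11} and {6}.
On input p, block {2,10,11} splits into {10,11} and {2}.
On input q, block {10,11} splits into {10} and {11}.
On input p, block {3,4,5,9,14} splits into {3,4,5} and {9} and {14}.
Refine {1,7,13} on symbol p: members go to different blocks, giving {7,13} and {1}.
Stable partition: {10} | {3,4,5} | {7,13} | {6} | {2} | {11} | {9} | {14} | {1} — 9 equivalence classes.

9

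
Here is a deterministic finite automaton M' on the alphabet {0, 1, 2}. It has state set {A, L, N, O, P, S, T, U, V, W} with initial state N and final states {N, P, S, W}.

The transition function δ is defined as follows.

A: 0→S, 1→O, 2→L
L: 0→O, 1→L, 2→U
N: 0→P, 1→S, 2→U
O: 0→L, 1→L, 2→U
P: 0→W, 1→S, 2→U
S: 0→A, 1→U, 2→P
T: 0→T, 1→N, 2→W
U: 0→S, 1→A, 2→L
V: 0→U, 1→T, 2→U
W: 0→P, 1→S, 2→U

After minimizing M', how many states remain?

States {T,V} cannot be reached from the start state, so discard them.
P0 = {N,P,S,W} | {A,L,O,U}.
On input 0, block {N,P,S,W} splits into {N,P,W} and {S}.
On input 0, block {A,L,O,U} splits into {A,U} and {L,O}.
Refine {A,U} on symbol 1: members go to different blocks, giving {U} and {A}.
No further refinement is possible. Final partition (5 blocks): {N,P,W} | {U} | {S} | {L,O} | {A}.

5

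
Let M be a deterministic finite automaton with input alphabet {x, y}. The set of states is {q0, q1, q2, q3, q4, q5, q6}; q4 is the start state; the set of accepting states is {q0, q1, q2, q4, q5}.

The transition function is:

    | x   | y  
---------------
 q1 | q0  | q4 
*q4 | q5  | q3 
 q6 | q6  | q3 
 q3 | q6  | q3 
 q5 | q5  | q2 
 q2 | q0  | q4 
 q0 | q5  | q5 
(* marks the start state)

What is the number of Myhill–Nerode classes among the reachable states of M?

Reachable states from the start: {q0,q2,q3,q4,q5,q6}. Unreachable: {q1} — drop them.
P0 = {q0,q2,q4,q5} | {q3,q6}.
Refine {q0,q2,q4,q5} on symbol y: members go to different blocks, giving {q0,q2,q5} and {q4}.
Split {q0,q2,q5} by δ(·,y) → {q0,q5} and {q2}.
Split {q0,q5} by δ(·,y) → {q0} and {q5}.
Stable partition: {q0} | {q3,q6} | {q4} | {q2} | {q5} — 5 equivalence classes.

5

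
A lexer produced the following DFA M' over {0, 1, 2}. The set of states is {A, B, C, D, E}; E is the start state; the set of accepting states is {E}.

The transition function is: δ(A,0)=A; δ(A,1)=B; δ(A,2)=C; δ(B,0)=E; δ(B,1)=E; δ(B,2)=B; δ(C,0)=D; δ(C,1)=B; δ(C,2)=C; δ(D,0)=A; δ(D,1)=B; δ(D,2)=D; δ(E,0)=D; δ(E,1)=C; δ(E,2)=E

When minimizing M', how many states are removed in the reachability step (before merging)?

Every one of the 5 states is reachable from E.

0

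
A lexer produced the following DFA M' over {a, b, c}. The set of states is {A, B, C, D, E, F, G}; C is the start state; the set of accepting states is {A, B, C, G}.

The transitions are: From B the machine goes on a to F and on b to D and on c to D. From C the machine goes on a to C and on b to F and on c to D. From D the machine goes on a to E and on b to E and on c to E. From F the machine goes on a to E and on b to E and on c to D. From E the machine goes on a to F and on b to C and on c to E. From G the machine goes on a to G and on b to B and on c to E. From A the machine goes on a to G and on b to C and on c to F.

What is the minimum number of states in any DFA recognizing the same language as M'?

States {A,B,G} cannot be reached from the start state, so discard them.
P0 = {C} | {D,E,F}.
On input b, block {D,E,F} splits into {D,F} and {E}.
Split {D,F} by δ(·,c) → {D} and {F}.
Stable partition: {C} | {D} | {E} | {F} — 4 equivalence classes.

4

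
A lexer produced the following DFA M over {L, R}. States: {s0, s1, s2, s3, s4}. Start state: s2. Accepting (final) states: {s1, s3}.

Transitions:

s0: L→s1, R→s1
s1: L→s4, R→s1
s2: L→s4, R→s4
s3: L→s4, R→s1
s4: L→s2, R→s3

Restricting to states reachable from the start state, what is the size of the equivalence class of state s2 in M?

1

States {s0} cannot be reached from the start state, so discard them.
Initial partition by acceptance: {s1,s3} | {s2,s4}.
Refine {s2,s4} on symbol R: members go to different blocks, giving {s2} and {s4}.
Stable partition: {s1,s3} | {s2} | {s4} — 3 equivalence classes.
The equivalence class containing s2 is {s2}, of size 1.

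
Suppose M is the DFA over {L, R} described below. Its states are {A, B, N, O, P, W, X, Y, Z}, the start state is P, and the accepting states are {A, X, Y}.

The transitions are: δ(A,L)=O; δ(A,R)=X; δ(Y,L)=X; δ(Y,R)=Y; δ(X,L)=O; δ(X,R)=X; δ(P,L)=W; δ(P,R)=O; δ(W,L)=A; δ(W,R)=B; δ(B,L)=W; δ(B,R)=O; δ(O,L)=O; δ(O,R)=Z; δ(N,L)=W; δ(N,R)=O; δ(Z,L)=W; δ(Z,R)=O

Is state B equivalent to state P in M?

Yes

Reachable states from the start: {A,B,O,P,W,X,Z}. Unreachable: {N,Y} — drop them.
Start with accepting vs non-accepting: {A,X} | {B,O,P,W,Z}.
Split {B,O,P,W,Z} by δ(·,L) → {B,O,P,Z} and {W}.
Split {B,O,P,Z} by δ(·,L) → {B,P,Z} and {O}.
The partition is now stable with 4 blocks: {A,X} | {B,P,Z} | {W} | {O}.
B and P lie in the same block of the stable partition, so they are equivalent — no string distinguishes them.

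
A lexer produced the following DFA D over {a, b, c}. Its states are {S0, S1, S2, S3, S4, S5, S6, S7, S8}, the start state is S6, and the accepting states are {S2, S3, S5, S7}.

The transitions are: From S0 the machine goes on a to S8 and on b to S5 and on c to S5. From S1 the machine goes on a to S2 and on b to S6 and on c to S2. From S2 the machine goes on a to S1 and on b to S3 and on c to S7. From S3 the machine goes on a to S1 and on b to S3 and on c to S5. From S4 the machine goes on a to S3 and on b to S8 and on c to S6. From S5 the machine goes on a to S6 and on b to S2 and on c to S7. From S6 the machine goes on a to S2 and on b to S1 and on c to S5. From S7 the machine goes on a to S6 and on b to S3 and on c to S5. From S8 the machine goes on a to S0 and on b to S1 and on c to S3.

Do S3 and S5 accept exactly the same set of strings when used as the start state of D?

First remove the unreachable states {S0,S4,S8}; 6 states remain.
P0 = {S2,S3,S5,S7} | {S1,S6}.
The partition is now stable with 2 blocks: {S2,S3,S5,S7} | {S1,S6}.
S3 and S5 lie in the same block of the stable partition, so they are equivalent — no string distinguishes them.

Yes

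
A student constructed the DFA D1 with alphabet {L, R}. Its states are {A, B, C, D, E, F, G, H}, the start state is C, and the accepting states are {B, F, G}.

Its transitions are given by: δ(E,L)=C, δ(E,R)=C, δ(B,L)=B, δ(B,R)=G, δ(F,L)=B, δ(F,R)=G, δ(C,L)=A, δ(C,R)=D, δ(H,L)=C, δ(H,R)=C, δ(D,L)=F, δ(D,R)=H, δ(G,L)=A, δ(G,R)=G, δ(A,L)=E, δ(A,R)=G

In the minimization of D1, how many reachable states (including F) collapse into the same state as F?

2

P0 = {B,F,G} | {A,C,D,E,H}.
On input L, block {B,F,G} splits into {B,F} and {G}.
On input L, block {A,C,D,E,H} splits into {A,C,E,H} and {D}.
Split {A,C,E,H} by δ(·,R) → {E,H} and {A} and {C}.
Stable partition: {B,F} | {E,H} | {G} | {D} | {A} | {C} — 6 equivalence classes.
State F belongs to the block {B,F}, which has 2 states.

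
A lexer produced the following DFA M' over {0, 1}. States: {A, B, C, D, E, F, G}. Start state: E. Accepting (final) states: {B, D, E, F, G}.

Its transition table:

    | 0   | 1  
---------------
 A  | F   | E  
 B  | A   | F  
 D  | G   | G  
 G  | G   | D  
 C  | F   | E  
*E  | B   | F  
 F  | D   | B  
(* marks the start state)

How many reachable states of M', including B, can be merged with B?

Reachable states from the start: {A,B,D,E,F,G}. Unreachable: {C} — drop them.
Start with accepting vs non-accepting: {B,D,E,F,G} | {A}.
On input 0, block {B,D,E,F,G} splits into {D,E,F,G} and {B}.
Refine {D,E,F,G} on symbol 0: members go to different blocks, giving {D,F,G} and {E}.
Refine {D,F,G} on symbol 1: members go to different blocks, giving {D,G} and {F}.
No further refinement is possible. Final partition (5 blocks): {D,G} | {A} | {B} | {E} | {F}.
State B belongs to the block {B}, which has 1 states.

1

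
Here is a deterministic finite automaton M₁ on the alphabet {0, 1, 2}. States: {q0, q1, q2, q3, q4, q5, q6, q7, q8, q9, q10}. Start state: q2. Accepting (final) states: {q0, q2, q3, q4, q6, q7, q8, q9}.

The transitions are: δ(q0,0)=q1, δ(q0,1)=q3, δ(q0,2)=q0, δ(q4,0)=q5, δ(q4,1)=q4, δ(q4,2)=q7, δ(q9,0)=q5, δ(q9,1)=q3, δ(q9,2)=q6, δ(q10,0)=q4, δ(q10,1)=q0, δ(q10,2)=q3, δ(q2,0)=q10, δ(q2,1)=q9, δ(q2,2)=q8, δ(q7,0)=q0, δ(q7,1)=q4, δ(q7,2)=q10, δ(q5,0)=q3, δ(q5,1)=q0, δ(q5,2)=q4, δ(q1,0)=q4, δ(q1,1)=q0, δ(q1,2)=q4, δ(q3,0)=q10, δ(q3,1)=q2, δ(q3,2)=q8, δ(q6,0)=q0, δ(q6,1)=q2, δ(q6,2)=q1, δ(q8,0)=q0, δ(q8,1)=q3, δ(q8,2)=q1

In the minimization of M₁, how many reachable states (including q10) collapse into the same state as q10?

Initial partition by acceptance: {q0,q2,q3,q4,q6,q7,q8,q9} | {q1,q5,q10}.
Split {q0,q2,q3,q4,q6,q7,q8,q9} by δ(·,0) → {q0,q2,q3,q4,q9} and {q6,q7,q8}.
Split {q0,q2,q3,q4,q9} by δ(·,2) → {q2,q3,q4,q9} and {q0}.
The partition is now stable with 4 blocks: {q2,q3,q4,q9} | {q1,q5,q10} | {q6,q7,q8} | {q0}.
The equivalence class containing q10 is {q1,q5,q10}, of size 3.

3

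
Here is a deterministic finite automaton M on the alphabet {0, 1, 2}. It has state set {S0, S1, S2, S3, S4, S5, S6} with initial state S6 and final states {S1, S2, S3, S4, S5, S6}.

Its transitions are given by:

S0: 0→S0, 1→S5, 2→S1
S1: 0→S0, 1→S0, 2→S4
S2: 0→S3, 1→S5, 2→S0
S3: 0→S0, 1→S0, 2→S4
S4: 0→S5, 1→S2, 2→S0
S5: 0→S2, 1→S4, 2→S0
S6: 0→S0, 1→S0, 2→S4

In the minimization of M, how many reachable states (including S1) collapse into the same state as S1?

All states are reachable from the start state.
Initial partition by acceptance: {S1,S2,S3,S4,S5,S6} | {S0}.
On input 0, block {S1,S2,S3,S4,S5,S6} splits into {S1,S3,S6} and {S2,S4,S5}.
Split {S2,S4,S5} by δ(·,0) → {S4,S5} and {S2}.
Refine {S4,S5} on symbol 0: members go to different blocks, giving {S4} and {S5}.
No further refinement is possible. Final partition (5 blocks): {S1,S3,S6} | {S0} | {S4} | {S2} | {S5}.
The equivalence class containing S1 is {S1,S3,S6}, of size 3.

3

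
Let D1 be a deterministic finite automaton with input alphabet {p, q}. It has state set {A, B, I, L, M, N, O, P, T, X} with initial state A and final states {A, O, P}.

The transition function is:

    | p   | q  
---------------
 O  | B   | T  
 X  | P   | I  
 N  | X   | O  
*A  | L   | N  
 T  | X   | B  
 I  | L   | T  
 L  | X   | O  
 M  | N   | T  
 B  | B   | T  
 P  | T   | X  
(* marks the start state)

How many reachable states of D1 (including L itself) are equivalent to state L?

States {M} cannot be reached from the start state, so discard them.
Start with accepting vs non-accepting: {A,O,P} | {B,I,L,N,T,X}.
On input p, block {B,I,L,N,T,X} splits into {B,I,L,N,T} and {X}.
Split {A,O,P} by δ(·,q) → {A,O} and {P}.
Refine {B,I,L,N,T} on symbol p: members go to different blocks, giving {L,N,T} and {B,I}.
Split {A,O} by δ(·,p) → {O} and {A}.
Refine {L,N,T} on symbol q: members go to different blocks, giving {L,N} and {T}.
On input p, block {B,I} splits into {I} and {B}.
No further refinement is possible. Final partition (8 blocks): {O} | {L,N} | {X} | {P} | {I} | {A} | {T} | {B}.
The equivalence class containing L is {L,N}, of size 2.

2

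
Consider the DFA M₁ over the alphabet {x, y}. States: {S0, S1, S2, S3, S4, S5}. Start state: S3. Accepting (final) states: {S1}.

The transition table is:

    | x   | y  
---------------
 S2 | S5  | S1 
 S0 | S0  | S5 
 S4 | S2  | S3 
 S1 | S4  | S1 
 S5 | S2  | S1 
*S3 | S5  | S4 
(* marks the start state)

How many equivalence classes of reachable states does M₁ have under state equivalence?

Reachable states from the start: {S1,S2,S3,S4,S5}. Unreachable: {S0} — drop them.
P0 = {S1} | {S2,S3,S4,S5}.
Refine {S2,S3,S4,S5} on symbol y: members go to different blocks, giving {S2,S5} and {S3,S4}.
Stable partition: {S1} | {S2,S5} | {S3,S4} — 3 equivalence classes.

3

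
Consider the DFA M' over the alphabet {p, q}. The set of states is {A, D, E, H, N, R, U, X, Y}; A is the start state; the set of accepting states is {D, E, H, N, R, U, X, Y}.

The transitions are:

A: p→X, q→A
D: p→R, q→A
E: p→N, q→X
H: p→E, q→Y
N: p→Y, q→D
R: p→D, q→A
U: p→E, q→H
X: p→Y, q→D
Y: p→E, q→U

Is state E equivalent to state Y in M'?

All states are reachable from the start state.
Start with accepting vs non-accepting: {D,E,H,N,R,U,X,Y} | {A}.
Split {D,E,H,N,R,U,X,Y} by δ(·,q) → {E,H,N,U,X,Y} and {D,R}.
Refine {E,H,N,U,X,Y} on symbol q: members go to different blocks, giving {E,H,U,Y} and {N,X}.
Refine {E,H,U,Y} on symbol p: members go to different blocks, giving {H,U,Y} and {E}.
Stable partition: {H,U,Y} | {A} | {D,R} | {N,X} | {E} — 5 equivalence classes.
E and Y end up in different blocks, so they are distinguishable. For instance, the string 'pqq' is accepted from only Y.

No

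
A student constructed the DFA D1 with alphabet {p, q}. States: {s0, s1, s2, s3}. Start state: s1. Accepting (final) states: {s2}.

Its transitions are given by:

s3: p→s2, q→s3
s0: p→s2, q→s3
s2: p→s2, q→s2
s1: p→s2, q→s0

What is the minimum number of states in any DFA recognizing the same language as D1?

Every state is reachable, so we keep all 4.
Initial partition by acceptance: {s2} | {s0,s1,s3}.
No further refinement is possible. Final partition (2 blocks): {s2} | {s0,s1,s3}.

2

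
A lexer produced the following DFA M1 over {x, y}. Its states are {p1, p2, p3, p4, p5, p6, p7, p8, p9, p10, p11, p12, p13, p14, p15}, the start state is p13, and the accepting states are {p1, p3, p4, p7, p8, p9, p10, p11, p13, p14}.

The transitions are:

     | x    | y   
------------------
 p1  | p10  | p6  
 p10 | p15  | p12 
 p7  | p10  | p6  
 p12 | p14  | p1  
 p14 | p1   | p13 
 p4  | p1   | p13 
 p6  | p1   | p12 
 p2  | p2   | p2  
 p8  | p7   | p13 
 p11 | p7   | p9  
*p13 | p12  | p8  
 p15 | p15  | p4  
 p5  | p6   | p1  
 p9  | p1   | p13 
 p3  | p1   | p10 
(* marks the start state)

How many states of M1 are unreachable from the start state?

Starting at p13 and following transitions, the reachable set is {p1, p4, p6, p7, p8, p10, p12, p13, p14, p15}. That leaves p2, p3, p5, p9, p11 unreachable — 5 in total.

5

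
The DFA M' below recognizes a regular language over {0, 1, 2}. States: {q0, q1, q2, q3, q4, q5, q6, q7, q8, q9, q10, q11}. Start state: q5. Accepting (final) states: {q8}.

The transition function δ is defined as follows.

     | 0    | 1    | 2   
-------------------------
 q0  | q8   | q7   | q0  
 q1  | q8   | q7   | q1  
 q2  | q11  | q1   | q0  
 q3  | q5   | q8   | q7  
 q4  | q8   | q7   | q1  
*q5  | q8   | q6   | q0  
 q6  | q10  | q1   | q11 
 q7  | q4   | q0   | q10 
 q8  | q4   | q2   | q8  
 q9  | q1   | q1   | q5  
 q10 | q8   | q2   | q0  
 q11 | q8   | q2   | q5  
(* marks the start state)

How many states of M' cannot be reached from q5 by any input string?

No path from q5 leads to q3, q9; the other 10 states are all reachable.

2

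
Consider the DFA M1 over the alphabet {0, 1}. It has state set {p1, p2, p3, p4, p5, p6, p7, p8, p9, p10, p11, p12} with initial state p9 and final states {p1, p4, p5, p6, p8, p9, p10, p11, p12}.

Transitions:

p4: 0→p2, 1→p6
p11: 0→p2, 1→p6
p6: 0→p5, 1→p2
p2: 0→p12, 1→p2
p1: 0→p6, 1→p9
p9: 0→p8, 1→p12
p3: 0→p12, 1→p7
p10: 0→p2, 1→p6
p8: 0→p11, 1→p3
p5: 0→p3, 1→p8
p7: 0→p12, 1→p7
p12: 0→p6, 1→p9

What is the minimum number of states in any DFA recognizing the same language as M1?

4

States {p1,p4,p10} cannot be reached from the start state, so discard them.
P0 = {p5,p6,p8,p9,p11,p12} | {p2,p3,p7}.
On input 0, block {p5,p6,p8,p9,p11,p12} splits into {p6,p8,p9,p12} and {p5,p11}.
Refine {p6,p8,p9,p12} on symbol 0: members go to different blocks, giving {p6,p8} and {p9,p12}.
No further refinement is possible. Final partition (4 blocks): {p6,p8} | {p2,p3,p7} | {p5,p11} | {p9,p12}.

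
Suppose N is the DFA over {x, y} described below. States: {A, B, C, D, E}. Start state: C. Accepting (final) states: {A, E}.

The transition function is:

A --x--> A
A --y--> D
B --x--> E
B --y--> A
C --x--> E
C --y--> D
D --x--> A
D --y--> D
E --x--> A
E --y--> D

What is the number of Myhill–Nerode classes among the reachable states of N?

Reachable states from the start: {A,C,D,E}. Unreachable: {B} — drop them.
Start with accepting vs non-accepting: {A,E} | {C,D}.
No further refinement is possible. Final partition (2 blocks): {A,E} | {C,D}.

2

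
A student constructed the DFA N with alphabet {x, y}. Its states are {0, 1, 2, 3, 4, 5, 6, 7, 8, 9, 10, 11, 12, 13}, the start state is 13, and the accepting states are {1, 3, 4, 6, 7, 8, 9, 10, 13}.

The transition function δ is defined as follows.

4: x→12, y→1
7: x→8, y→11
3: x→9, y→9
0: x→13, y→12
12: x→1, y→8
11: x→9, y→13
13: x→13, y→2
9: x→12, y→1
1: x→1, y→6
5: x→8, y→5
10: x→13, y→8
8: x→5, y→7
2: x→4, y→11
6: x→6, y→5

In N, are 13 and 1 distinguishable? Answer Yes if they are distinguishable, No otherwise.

Reachable states from the start: {1,2,4,5,6,7,8,9,11,12,13}. Unreachable: {0,3,10} — drop them.
Initial partition by acceptance: {1,4,6,7,8,9,13} | {2,5,11,12}.
On input x, block {1,4,6,7,8,9,13} splits into {1,6,7,13} and {4,8,9}.
Refine {1,6,7,13} on symbol x: members go to different blocks, giving {1,6,13} and {7}.
Refine {1,6,13} on symbol y: members go to different blocks, giving {6,13} and {1}.
On input x, block {2,5,11,12} splits into {2,5,11} and {12}.
On input y, block {2,5,11} splits into {2,5} and {11}.
Split {2,5} by δ(·,y) → {2} and {5}.
Split {6,13} by δ(·,y) → {6} and {13}.
On input x, block {4,8,9} splits into {4,9} and {8}.
No further refinement is possible. Final partition (10 blocks): {6} | {2} | {4,9} | {7} | {1} | {12} | {11} | {5} | {13} | {8}.
13 and 1 end up in different blocks, so they are distinguishable. For instance, the string 'y' is accepted from only 1.

Yes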